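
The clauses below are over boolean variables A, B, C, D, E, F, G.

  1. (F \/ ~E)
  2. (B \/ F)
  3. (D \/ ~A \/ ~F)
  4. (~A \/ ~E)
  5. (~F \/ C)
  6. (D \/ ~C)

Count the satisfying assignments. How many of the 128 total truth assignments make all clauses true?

24

Split on F, then A.
  F=1, A=1: remaining (B,C,D,E,G) ∈ {(0,1,1,0,0); (0,1,1,0,1); (1,1,1,0,0); (1,1,1,0,1)} — 4.
  F=1, A=0: forces C=1; D=1; B, E, G free → 2^3 = 8.
  F=0, A=1: G free; 3 ways for (B,C,D,E) × 2^1 = 6.
  F=0, A=0: G free; 3 ways for (B,C,D,E) × 2^1 = 6.
Total: 4 + 8 + 6 + 6 = 24.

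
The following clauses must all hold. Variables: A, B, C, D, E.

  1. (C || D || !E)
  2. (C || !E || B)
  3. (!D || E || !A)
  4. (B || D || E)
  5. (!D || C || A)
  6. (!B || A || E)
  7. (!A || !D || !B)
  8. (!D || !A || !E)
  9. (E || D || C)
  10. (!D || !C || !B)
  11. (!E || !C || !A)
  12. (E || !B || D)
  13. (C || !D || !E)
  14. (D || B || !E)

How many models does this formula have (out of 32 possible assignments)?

3

Satisfying assignments:
  A=0 B=0 C=1 D=1 E=0
  A=0 B=0 C=1 D=1 E=1
  A=0 B=1 C=1 D=0 E=1
Count: 3.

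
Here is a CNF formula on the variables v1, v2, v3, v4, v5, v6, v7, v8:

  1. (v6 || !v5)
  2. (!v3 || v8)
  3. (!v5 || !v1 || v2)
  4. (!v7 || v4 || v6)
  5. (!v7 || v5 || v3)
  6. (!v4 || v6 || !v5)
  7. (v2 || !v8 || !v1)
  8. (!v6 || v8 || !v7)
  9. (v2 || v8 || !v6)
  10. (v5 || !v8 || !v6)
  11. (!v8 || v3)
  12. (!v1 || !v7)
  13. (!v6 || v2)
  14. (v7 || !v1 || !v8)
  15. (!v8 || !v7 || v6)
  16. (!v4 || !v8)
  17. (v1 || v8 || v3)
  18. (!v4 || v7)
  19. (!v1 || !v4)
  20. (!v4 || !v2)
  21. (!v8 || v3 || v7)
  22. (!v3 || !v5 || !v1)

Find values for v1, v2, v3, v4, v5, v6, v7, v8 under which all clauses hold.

v1=F  v2=T  v3=T  v4=F  v5=F  v6=F  v7=F  v8=T

Set v1 = False and propagate.
Set v2 = True and propagate.
  then v4 is forced to False.
Try v3 = True.
  then v8 is forced to True.
The remaining clauses are satisfied by v5 = False, v6 = False, v7 = False.
Every clause has at least one true literal under this assignment.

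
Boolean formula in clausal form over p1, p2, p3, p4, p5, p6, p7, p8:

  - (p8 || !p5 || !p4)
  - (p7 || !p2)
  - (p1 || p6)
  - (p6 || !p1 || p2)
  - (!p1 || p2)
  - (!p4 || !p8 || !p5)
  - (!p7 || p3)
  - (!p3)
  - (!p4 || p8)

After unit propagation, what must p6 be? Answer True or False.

True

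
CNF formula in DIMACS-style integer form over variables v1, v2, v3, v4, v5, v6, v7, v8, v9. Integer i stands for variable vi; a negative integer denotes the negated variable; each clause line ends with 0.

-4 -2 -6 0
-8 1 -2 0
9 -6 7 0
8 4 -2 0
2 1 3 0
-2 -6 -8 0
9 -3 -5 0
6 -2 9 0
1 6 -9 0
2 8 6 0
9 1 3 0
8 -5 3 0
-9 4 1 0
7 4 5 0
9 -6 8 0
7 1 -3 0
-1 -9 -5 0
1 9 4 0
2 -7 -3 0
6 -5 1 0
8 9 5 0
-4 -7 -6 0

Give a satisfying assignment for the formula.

Set v1 = True and propagate.
Try v2 = False.
Branch on v3: take v3 = False.
The remaining clauses are satisfied by v4 = True, v5 = False, v6 = False, v7 = True, v8 = True, v9 = True.

v1=1, v2=0, v3=0, v4=1, v5=0, v6=0, v7=1, v8=1, v9=1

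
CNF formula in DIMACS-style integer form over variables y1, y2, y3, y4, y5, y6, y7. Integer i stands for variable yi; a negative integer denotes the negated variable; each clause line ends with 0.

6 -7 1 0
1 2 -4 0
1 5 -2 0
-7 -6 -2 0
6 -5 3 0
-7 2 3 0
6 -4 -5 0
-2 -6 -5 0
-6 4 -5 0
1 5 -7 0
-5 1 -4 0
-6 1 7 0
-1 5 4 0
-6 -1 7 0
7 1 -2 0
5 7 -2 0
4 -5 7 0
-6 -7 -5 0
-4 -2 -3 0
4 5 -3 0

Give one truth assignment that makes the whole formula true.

y1=T, y2=F, y3=T, y4=T, y5=F, y6=T, y7=T

Set y1 = True and propagate.
Branch on y2: take y2 = False.
The remaining clauses are satisfied by y3 = True, y4 = True, y5 = False, y6 = True, y7 = True.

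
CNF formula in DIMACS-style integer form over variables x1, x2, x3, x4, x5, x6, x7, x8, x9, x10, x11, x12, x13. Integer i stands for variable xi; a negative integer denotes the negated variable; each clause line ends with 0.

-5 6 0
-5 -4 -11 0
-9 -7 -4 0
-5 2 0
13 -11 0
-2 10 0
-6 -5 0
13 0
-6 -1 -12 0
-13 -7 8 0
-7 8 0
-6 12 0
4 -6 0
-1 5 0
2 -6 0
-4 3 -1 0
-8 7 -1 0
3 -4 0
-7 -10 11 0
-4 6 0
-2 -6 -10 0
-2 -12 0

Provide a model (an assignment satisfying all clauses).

x1 = 0, x2 = 0, x3 = 1, x4 = 0, x5 = 0, x6 = 0, x7 = 0, x8 = 0, x9 = 0, x10 = 1, x11 = 1, x12 = 0, x13 = 1

The clause (x13) is unit: x13 must be True.
x1 occurs only negated in the remaining clauses — set x1 = False.
Pure literal: x3 appears only positively; assign x3 = True.
Set x2 = False and propagate.
  then x5 is forced to False.
  then x6 is forced to False.
  then x4 is forced to False.
Try x7 = False.
x8, x9, x10, x11, x12 are now unconstrained; take x8 = False, x9 = False, x10 = True, x11 = True, x12 = False.
Check each clause:
  1. (~x5 \/ x6) — ~x5 is true.
  2. (~x11 \/ ~x4 \/ ~x5) — ~x5 is true.
  3. (~x4 \/ ~x7 \/ ~x9) — ~x7 is true.
  4. (x2 \/ ~x5) — ~x5 is true.
  5. (~x11 \/ x13) — x13 is true.
  6. (~x2 \/ x10) — x10 is true.
  7. (~x6 \/ ~x5) — ~x6 is true.
  8. (x13) — x13 is true.
  9. (~x1 \/ ~x6 \/ ~x12) — ~x6 is true.
  10. (~x7 \/ x8 \/ ~x13) — ~x7 is true.
  11. (~x7 \/ x8) — ~x7 is true.
  12. (x12 \/ ~x6) — ~x6 is true.
  13. (x4 \/ ~x6) — ~x6 is true.
  14. (x5 \/ ~x1) — ~x1 is true.
  15. (x2 \/ ~x6) — ~x6 is true.
  16. (x3 \/ ~x1 \/ ~x4) — x3 is true.
  17. (~x8 \/ x7 \/ ~x1) — ~x8 is true.
  18. (~x4 \/ x3) — x3 is true.
  19. (~x7 \/ x11 \/ ~x10) — ~x7 is true.
  20. (x6 \/ ~x4) — ~x4 is true.
  21. (~x6 \/ ~x2 \/ ~x10) — ~x6 is true.
  22. (~x2 \/ ~x12) — ~x12 is true.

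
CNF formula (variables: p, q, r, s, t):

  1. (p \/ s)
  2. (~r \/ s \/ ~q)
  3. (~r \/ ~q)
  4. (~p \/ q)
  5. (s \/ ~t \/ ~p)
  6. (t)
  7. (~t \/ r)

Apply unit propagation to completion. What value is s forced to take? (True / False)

True

(t) is a unit clause: t = True.
(~t \/ r): since t = True, the clause reduces to (r). r = True.
From (~r \/ ~q) and r = True: q = False.
From (~p \/ q) and q = False: p = False.
In (s \/ p), p is now false; s must hold, so s = True.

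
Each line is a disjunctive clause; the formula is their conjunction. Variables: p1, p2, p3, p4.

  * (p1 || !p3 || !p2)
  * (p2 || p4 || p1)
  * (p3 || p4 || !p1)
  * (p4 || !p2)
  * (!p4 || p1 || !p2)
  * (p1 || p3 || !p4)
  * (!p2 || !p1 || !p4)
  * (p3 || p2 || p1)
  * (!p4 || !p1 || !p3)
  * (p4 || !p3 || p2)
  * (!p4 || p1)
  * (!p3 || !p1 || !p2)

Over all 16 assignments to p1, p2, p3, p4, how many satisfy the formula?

1

The models are:
  p1=T p2=F p3=F p4=T
Count: 1.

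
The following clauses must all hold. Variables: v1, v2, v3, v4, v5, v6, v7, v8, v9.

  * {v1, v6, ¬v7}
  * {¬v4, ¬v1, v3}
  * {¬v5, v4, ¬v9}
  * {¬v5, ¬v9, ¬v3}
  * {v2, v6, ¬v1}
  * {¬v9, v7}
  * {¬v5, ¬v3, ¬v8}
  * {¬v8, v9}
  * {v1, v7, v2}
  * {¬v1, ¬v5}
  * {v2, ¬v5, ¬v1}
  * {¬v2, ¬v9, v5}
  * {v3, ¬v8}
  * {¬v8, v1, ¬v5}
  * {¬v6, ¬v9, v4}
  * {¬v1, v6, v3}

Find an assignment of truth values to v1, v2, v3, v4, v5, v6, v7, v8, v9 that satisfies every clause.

v1=F, v2=T, v3=F, v4=F, v5=T, v6=T, v7=F, v8=F, v9=F

Check each clause:
  1. {v6, v1, ¬v7} — ¬v7 is true.
  2. {¬v1, ¬v4, v3} — ¬v4 is true.
  3. {¬v9, ¬v5, v4} — ¬v9 is true.
  4. {¬v3, ¬v5, ¬v9} — ¬v3 is true.
  5. {v2, ¬v1, v6} — v2 is true.
  6. {¬v9, v7} — ¬v9 is true.
  7. {¬v8, ¬v5, ¬v3} — ¬v8 is true.
  8. {¬v8, v9} — ¬v8 is true.
  9. {v7, v1, v2} — v2 is true.
  10. {¬v5, ¬v1} — ¬v1 is true.
  11. {v2, ¬v1, ¬v5} — v2 is true.
  12. {¬v9, ¬v2, v5} — v5 is true.
  13. {v3, ¬v8} — ¬v8 is true.
  14. {v1, ¬v5, ¬v8} — ¬v8 is true.
  15. {¬v6, ¬v9, v4} — ¬v9 is true.
  16. {¬v1, v3, v6} — v6 is true.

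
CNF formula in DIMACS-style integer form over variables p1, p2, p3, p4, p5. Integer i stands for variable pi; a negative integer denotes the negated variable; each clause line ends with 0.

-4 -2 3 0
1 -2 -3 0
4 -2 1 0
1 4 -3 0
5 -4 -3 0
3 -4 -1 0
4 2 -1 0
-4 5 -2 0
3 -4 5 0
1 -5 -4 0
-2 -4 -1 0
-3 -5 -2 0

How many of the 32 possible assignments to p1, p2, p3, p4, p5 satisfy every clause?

Satisfying assignments:
  p1=F p2=F p3=F p4=F p5=F
  p1=F p2=F p3=F p4=F p5=T
  p1=T p2=F p3=T p4=T p5=T
  p1=T p2=T p3=F p4=F p5=F
  p1=T p2=T p3=F p4=F p5=T
  p1=T p2=T p3=T p4=F p5=F
That's 6 in total.

6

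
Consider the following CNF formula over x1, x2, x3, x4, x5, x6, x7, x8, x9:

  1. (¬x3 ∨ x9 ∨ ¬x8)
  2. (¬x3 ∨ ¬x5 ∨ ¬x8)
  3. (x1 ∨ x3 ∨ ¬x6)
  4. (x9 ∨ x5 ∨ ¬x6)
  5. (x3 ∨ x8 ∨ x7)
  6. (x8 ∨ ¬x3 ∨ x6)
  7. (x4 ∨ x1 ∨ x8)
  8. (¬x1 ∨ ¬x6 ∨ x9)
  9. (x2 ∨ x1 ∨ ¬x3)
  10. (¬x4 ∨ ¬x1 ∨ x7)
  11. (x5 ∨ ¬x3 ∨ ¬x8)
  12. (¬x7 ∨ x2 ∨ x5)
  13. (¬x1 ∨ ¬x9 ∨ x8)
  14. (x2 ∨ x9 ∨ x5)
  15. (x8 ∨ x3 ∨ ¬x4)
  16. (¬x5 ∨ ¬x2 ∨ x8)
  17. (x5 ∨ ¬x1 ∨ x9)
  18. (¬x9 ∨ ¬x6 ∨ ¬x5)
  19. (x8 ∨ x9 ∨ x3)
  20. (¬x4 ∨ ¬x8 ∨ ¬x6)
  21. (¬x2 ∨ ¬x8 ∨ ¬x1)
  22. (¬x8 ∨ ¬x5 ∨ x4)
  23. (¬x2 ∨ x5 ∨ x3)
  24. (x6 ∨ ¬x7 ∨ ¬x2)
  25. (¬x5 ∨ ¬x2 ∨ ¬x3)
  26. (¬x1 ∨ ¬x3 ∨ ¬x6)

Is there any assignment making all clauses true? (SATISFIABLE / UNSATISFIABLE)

Branch on x1: take x1 = False.
Set x2 = False and propagate.
  then x3 is forced to False.
  then x6 is forced to False.
Try x4 = True.
  then x8 is forced to True.
For the remaining variables, x5 = True, x7 = False, x9 = True works.
Every clause has at least one true literal under this assignment.
So x1=F  x2=F  x3=F  x4=T  x5=T  x6=F  x7=F  x8=T  x9=T is a satisfying assignment.

SATISFIABLE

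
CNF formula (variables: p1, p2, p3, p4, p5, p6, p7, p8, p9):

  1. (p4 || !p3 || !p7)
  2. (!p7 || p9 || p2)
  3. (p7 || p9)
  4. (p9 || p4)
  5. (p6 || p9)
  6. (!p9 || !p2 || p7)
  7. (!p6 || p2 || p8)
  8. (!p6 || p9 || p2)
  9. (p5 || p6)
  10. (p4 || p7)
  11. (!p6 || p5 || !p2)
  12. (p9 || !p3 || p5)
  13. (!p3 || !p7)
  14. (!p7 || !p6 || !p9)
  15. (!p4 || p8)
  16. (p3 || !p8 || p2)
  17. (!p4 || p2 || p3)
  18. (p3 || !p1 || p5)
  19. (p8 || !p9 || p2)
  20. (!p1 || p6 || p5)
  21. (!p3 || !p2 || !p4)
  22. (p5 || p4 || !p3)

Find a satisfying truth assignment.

Pure literal: p1 appears only negated; assign p1 = False.
Pure literal: p5 appears only positively; assign p5 = True.
Set p2 = False and propagate.
The remaining clauses are satisfied by p3 = True, p4 = True, p6 = True, p7 = False, p8 = True, p9 = True.
Every clause has at least one true literal under this assignment.
Check each clause:
  1. (!p7 || !p3 || p4) — !p7 is true.
  2. (!p7 || p2 || p9) — p9 is true.
  3. (p7 || p9) — p9 is true.
  4. (p4 || p9) — p9 is true.
  5. (p9 || p6) — p9 is true.
  6. (!p9 || p7 || !p2) — !p2 is true.
  7. (!p6 || p2 || p8) — p8 is true.
  8. (!p6 || p2 || p9) — p9 is true.
  9. (p5 || p6) — p5 is true.
  10. (p4 || p7) — p4 is true.
  11. (!p6 || !p2 || p5) — p5 is true.
  12. (p9 || p5 || !p3) — p9 is true.
  13. (!p3 || !p7) — !p7 is true.
  14. (!p9 || !p7 || !p6) — !p7 is true.
  15. (!p4 || p8) — p8 is true.
  16. (p2 || !p8 || p3) — p3 is true.
  17. (p2 || p3 || !p4) — p3 is true.
  18. (p3 || !p1 || p5) — p3 is true.
  19. (!p9 || p8 || p2) — p8 is true.
  20. (!p1 || p5 || p6) — p5 is true.
  21. (!p4 || !p3 || !p2) — !p2 is true.
  22. (p4 || !p3 || p5) — p5 is true.

p1 = F, p2 = F, p3 = T, p4 = T, p5 = T, p6 = T, p7 = F, p8 = T, p9 = T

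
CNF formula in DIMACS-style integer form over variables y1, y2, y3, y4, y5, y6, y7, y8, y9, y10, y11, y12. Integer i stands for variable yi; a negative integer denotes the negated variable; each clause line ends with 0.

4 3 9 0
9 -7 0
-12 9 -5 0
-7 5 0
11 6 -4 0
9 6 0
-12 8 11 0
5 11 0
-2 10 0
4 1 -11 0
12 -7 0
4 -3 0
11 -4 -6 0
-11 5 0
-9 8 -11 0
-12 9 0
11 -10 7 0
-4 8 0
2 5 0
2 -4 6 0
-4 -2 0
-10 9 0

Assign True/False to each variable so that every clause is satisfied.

Pure literal: y1 appears only positively; assign y1 = True.
Pure literal: y8 appears only positively; assign y8 = True.
Set y2 = False and propagate.
  then y5 is forced to True.
Set y3 = False and propagate.
Set y4 = False and propagate.
  then y9 is forced to True.
The remaining clauses are satisfied by y6 = True, y7 = True, y10 = False, y11 = False, y12 = True.

y1=T, y2=F, y3=F, y4=F, y5=T, y6=T, y7=T, y8=T, y9=T, y10=F, y11=F, y12=T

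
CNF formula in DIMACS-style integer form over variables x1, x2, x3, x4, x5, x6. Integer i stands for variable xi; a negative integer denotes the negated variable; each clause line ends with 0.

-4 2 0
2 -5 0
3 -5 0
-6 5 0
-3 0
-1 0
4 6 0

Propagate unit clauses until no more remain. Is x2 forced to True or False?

True

Unit clause (~x3) sets x3 = False.
(x3 \/ ~x5) with x3 = False leaves only ~x5, so x5 = False.
From (~x6 \/ x5) and x5 = False: x6 = False.
(~x1) stands alone — x1 = False.
From (x6 \/ x4) and x6 = False: x4 = True.
(x2 \/ ~x4) with x4 = True leaves only x2, so x2 = True.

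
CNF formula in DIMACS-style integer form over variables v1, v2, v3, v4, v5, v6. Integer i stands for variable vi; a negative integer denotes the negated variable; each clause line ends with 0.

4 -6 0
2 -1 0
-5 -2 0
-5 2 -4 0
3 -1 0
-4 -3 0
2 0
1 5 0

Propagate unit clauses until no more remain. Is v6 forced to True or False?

(v2) stands alone — v2 = True.
In (!v5 || !v2), !v2 is now false; !v5 must hold, so v5 = False.
(v1 || v5): since v5 = False, the clause reduces to (v1). v1 = True.
In (v3 || !v1), !v1 is now false; v3 must hold, so v3 = True.
(!v3 || !v4): since v3 = True, the clause reduces to (!v4). v4 = False.
(!v6 || v4) with v4 = False leaves only !v6, so v6 = False.

False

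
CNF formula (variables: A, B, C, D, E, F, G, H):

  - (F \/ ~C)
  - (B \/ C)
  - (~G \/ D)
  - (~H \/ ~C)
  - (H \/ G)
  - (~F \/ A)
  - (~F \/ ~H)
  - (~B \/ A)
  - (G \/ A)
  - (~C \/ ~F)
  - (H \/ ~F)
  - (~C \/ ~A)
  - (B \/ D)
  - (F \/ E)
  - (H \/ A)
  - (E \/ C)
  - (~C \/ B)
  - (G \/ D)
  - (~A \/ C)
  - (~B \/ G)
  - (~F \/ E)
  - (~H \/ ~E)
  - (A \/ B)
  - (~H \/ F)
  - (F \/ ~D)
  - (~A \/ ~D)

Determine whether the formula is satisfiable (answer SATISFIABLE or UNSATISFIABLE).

F = True:
  propagation gives A=True, H=False; an empty clause results — contradiction.
F = False:
  propagation gives C=False, B=True, A=True; an empty clause results — contradiction.
Every branch closes, so no satisfying assignment exists.

UNSATISFIABLE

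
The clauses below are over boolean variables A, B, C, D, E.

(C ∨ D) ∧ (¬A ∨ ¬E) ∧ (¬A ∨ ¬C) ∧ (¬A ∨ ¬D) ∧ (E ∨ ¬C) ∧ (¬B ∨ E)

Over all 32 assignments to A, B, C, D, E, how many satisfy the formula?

Satisfying assignments:
  A=0 B=0 C=0 D=1 E=0
  A=0 B=0 C=0 D=1 E=1
  A=0 B=0 C=1 D=0 E=1
  A=0 B=0 C=1 D=1 E=1
  A=0 B=1 C=0 D=1 E=1
  A=0 B=1 C=1 D=0 E=1
  A=0 B=1 C=1 D=1 E=1
That's 7 in total.

7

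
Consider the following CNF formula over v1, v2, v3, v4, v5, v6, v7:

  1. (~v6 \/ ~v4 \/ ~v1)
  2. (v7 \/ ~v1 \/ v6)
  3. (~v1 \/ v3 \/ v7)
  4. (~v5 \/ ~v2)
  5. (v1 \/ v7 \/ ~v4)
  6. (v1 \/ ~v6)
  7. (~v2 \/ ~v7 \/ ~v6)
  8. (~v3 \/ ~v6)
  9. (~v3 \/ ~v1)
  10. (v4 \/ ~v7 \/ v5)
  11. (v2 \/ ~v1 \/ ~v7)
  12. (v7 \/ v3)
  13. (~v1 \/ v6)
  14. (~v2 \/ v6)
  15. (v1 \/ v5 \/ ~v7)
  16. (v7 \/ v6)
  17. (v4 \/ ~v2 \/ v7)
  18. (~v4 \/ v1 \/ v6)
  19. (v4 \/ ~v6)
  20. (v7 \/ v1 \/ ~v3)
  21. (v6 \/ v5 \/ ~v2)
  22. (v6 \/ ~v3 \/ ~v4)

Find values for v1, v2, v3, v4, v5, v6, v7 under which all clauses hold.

Set v1 = False and propagate.
  then v6 is forced to False.
  then v2 is forced to False.
  then v7 is forced to True.
  then v5 is forced to True.
  then v4 is forced to False.
v3 is now unconstrained; take v3 = True.
Check each clause:
  1. (~v1 \/ ~v4 \/ ~v6) — ~v6 is true.
  2. (v6 \/ ~v1 \/ v7) — v7 is true.
  3. (v3 \/ ~v1 \/ v7) — v3 is true.
  4. (~v2 \/ ~v5) — ~v2 is true.
  5. (~v4 \/ v7 \/ v1) — ~v4 is true.
  6. (v1 \/ ~v6) — ~v6 is true.
  7. (~v6 \/ ~v7 \/ ~v2) — ~v6 is true.
  8. (~v3 \/ ~v6) — ~v6 is true.
  9. (~v3 \/ ~v1) — ~v1 is true.
  10. (v4 \/ v5 \/ ~v7) — v5 is true.
  11. (~v1 \/ v2 \/ ~v7) — ~v1 is true.
  12. (v3 \/ v7) — v3 is true.
  13. (v6 \/ ~v1) — ~v1 is true.
  14. (v6 \/ ~v2) — ~v2 is true.
  15. (v1 \/ v5 \/ ~v7) — v5 is true.
  16. (v6 \/ v7) — v7 is true.
  17. (~v2 \/ v4 \/ v7) — ~v2 is true.
  18. (v6 \/ v1 \/ ~v4) — ~v4 is true.
  19. (~v6 \/ v4) — ~v6 is true.
  20. (v1 \/ ~v3 \/ v7) — v7 is true.
  21. (v5 \/ ~v2 \/ v6) — v5 is true.
  22. (v6 \/ ~v3 \/ ~v4) — ~v4 is true.

v1 = F, v2 = F, v3 = T, v4 = F, v5 = T, v6 = F, v7 = T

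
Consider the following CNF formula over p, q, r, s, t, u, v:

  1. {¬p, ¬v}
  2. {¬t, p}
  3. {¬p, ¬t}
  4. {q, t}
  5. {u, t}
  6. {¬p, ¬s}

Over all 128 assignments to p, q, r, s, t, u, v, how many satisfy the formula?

Case analysis on p and t:
  p=T, t=T: a clause becomes empty — 0.
  p=T, t=F: remaining (q,r,s,u,v) ∈ {(T,F,F,T,F); (T,T,F,T,F)} — 2.
  p=F, t=T: a clause becomes empty — 0.
  p=F, t=F: forces q=T; u=T; r, s, v free → 2^3 = 8.
Total: 0 + 2 + 0 + 8 = 10.

10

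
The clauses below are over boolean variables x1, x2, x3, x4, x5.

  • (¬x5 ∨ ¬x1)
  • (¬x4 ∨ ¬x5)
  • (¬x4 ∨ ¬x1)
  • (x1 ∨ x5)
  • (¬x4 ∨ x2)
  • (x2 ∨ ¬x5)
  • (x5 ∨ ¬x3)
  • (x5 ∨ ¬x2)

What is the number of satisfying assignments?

The models are:
  x1=F x2=T x3=F x4=F x5=T
  x1=F x2=T x3=T x4=F x5=T
  x1=T x2=F x3=F x4=F x5=F
Count: 3.

3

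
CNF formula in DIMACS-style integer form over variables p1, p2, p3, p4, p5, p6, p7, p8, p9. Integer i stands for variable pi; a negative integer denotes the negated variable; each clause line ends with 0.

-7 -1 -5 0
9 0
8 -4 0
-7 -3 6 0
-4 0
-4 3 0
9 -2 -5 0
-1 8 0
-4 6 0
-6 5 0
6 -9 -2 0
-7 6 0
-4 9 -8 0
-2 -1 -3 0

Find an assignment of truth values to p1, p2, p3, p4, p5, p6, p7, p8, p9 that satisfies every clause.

p1=0  p2=0  p3=1  p4=0  p5=1  p6=0  p7=0  p8=1  p9=1

Check each clause:
  1. (~p1 | ~p5 | ~p7) — ~p7 is true.
  2. (p9) — p9 is true.
  3. (p8 | ~p4) — p8 is true.
  4. (~p3 | ~p7 | p6) — ~p7 is true.
  5. (~p4) — ~p4 is true.
  6. (~p4 | p3) — p3 is true.
  7. (~p5 | ~p2 | p9) — p9 is true.
  8. (~p1 | p8) — p8 is true.
  9. (p6 | ~p4) — ~p4 is true.
  10. (~p6 | p5) — ~p6 is true.
  11. (~p9 | p6 | ~p2) — ~p2 is true.
  12. (p6 | ~p7) — ~p7 is true.
  13. (~p8 | p9 | ~p4) — p9 is true.
  14. (~p3 | ~p1 | ~p2) — ~p1 is true.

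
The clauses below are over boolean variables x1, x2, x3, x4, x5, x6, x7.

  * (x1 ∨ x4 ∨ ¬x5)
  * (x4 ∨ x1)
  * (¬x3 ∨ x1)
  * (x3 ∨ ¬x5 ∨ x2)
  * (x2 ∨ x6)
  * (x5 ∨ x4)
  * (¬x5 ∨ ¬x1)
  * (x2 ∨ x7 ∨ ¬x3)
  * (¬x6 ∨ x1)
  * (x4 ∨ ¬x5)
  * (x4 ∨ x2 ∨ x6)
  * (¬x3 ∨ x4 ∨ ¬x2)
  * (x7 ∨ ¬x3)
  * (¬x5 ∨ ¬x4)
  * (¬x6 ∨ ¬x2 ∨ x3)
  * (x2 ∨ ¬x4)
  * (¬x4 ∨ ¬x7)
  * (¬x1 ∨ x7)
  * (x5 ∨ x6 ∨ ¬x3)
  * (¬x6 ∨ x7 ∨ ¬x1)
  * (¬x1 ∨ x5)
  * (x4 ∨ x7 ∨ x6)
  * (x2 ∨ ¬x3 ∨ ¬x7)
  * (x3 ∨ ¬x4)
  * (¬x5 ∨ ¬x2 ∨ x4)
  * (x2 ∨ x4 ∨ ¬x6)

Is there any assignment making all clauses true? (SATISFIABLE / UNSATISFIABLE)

x4 = True:
  propagation gives x5=False, x2=True, x7=False, x3=False; an empty clause results — contradiction.
x4 = False:
  propagation gives x1=True, x5=True; an empty clause results — contradiction.
Every branch closes, so no satisfying assignment exists.

UNSATISFIABLE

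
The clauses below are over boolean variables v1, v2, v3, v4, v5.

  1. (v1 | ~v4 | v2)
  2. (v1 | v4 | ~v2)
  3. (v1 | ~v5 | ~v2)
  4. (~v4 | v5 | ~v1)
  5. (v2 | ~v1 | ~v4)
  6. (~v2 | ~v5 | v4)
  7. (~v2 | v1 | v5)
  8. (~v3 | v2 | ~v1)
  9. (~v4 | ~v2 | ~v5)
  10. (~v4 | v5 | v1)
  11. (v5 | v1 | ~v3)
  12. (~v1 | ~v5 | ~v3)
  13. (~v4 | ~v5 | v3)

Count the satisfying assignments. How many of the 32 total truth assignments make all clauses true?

7

The models are:
  v1=F v2=F v3=F v4=F v5=F
  v1=F v2=F v3=F v4=F v5=T
  v1=F v2=F v3=T v4=F v5=T
  v1=T v2=F v3=F v4=F v5=F
  v1=T v2=F v3=F v4=F v5=T
  v1=T v2=T v3=F v4=F v5=F
  v1=T v2=T v3=T v4=F v5=F
That's 7 in total.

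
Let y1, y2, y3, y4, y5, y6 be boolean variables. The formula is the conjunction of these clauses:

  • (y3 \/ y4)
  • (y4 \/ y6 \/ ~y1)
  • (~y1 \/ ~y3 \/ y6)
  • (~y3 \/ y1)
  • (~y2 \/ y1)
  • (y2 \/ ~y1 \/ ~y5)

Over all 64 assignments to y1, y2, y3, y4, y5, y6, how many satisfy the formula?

Split on y1, then y3.
  y1=1, y3=1: y4 free; 3 ways for (y2,y5,y6) × 2^1 = 6.
  y1=1, y3=0: y6 free; 3 ways for (y2,y4,y5) × 2^1 = 6.
  y1=0, y3=1: a clause becomes empty — 0.
  y1=0, y3=0: remaining (y2,y4,y5,y6) ∈ {(0,1,0,0); (0,1,0,1); (0,1,1,0); (0,1,1,1)} — 4.
Total: 6 + 6 + 0 + 4 = 16.

16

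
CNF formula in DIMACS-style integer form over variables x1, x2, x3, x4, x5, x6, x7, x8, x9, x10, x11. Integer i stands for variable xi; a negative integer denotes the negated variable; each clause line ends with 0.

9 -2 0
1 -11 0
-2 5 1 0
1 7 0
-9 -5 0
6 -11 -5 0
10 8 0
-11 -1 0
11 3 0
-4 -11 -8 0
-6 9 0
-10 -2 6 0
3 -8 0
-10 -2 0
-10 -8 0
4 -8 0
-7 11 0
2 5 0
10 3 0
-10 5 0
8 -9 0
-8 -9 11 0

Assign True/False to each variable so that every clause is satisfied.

x1 = T, x2 = F, x3 = T, x4 = T, x5 = T, x6 = F, x7 = F, x8 = F, x9 = F, x10 = T, x11 = F

Check each clause:
  1. (x9 ∨ ¬x2) — ¬x2 is true.
  2. (x1 ∨ ¬x11) — x1 is true.
  3. (x1 ∨ x5 ∨ ¬x2) — x1 is true.
  4. (x7 ∨ x1) — x1 is true.
  5. (¬x9 ∨ ¬x5) — ¬x9 is true.
  6. (¬x11 ∨ x6 ∨ ¬x5) — ¬x11 is true.
  7. (x8 ∨ x10) — x10 is true.
  8. (¬x1 ∨ ¬x11) — ¬x11 is true.
  9. (x11 ∨ x3) — x3 is true.
  10. (¬x8 ∨ ¬x4 ∨ ¬x11) — ¬x8 is true.
  11. (x9 ∨ ¬x6) — ¬x6 is true.
  12. (¬x2 ∨ x6 ∨ ¬x10) — ¬x2 is true.
  13. (¬x8 ∨ x3) — ¬x8 is true.
  14. (¬x2 ∨ ¬x10) — ¬x2 is true.
  15. (¬x8 ∨ ¬x10) — ¬x8 is true.
  16. (x4 ∨ ¬x8) — ¬x8 is true.
  17. (x11 ∨ ¬x7) — ¬x7 is true.
  18. (x5 ∨ x2) — x5 is true.
  19. (x10 ∨ x3) — x10 is true.
  20. (x5 ∨ ¬x10) — x5 is true.
  21. (¬x9 ∨ x8) — ¬x9 is true.
  22. (¬x9 ∨ x11 ∨ ¬x8) — ¬x8 is true.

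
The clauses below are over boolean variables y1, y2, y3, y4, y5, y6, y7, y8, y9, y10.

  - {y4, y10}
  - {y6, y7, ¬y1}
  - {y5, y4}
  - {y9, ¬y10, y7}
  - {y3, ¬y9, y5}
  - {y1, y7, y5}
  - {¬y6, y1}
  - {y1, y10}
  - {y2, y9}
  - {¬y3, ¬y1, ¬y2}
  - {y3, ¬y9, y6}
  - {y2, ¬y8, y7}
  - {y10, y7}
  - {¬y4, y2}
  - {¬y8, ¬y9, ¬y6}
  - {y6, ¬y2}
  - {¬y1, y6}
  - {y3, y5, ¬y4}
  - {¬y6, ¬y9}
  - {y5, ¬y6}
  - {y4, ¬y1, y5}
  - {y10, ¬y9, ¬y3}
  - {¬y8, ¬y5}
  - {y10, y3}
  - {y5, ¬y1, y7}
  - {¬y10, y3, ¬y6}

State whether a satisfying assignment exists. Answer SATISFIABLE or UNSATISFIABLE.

SATISFIABLE

y8 occurs only negated in the remaining clauses — set y8 = False.
Set y1 = False and propagate.
  then y6 is forced to False.
  then y10 is forced to True.
  then y2 is forced to False.
  then y9 is forced to True.
  then y3 is forced to True.
  then y4 is forced to False.
  then y5 is forced to True.
y7 is now unconstrained; take y7 = False.
So y1 = 0, y2 = 0, y3 = 1, y4 = 0, y5 = 1, y6 = 0, y7 = 0, y8 = 0, y9 = 1, y10 = 1 is a satisfying assignment.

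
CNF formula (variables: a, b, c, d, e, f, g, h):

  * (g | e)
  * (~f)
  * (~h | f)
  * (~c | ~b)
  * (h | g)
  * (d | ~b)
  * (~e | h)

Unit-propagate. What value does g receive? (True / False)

Unit clause (~f) sets f = False.
(~h | f) with f = False leaves only ~h, so h = False.
(g | h) with h = False leaves only g, so g = True.

True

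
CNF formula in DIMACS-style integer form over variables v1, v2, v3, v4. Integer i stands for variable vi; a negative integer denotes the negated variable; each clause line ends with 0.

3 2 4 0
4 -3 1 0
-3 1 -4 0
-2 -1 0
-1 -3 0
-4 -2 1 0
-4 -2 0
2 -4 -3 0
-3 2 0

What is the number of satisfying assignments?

3

Satisfying assignments:
  v1=0 v2=0 v3=0 v4=1
  v1=0 v2=1 v3=0 v4=0
  v1=1 v2=0 v3=0 v4=1
That's 3 in total.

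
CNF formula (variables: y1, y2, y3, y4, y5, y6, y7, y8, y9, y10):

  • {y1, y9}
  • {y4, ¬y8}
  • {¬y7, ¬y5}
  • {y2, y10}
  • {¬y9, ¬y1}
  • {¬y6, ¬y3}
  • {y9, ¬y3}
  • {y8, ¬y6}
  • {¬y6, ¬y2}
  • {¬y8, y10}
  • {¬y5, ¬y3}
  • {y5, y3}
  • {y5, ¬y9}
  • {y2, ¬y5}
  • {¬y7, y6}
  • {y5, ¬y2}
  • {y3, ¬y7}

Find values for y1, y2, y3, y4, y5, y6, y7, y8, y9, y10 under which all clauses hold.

y1=False, y2=True, y3=False, y4=True, y5=True, y6=False, y7=False, y8=False, y9=True, y10=True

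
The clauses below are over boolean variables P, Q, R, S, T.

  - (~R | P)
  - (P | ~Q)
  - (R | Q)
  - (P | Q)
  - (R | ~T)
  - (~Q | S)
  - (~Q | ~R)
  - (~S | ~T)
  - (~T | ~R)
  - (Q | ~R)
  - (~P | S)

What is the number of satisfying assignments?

Satisfying assignments:
  P=1 Q=1 R=0 S=1 T=0
Count: 1.

1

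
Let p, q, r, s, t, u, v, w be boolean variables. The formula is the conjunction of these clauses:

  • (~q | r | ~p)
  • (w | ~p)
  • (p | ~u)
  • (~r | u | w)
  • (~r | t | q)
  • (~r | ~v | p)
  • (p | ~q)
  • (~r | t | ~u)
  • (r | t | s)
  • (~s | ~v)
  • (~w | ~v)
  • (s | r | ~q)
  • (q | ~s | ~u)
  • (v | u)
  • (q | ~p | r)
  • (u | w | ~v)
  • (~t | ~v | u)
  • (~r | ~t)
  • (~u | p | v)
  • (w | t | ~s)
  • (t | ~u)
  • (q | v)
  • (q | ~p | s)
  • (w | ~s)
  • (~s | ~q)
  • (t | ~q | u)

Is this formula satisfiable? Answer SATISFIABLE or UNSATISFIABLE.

q = True:
  propagation gives p=True, r=True, w=True, v=False; an empty clause results — contradiction.
q = False:
  propagation gives v=True, s=False, w=False, p=False; an empty clause results — contradiction.
Every branch closes, so no satisfying assignment exists.

UNSATISFIABLE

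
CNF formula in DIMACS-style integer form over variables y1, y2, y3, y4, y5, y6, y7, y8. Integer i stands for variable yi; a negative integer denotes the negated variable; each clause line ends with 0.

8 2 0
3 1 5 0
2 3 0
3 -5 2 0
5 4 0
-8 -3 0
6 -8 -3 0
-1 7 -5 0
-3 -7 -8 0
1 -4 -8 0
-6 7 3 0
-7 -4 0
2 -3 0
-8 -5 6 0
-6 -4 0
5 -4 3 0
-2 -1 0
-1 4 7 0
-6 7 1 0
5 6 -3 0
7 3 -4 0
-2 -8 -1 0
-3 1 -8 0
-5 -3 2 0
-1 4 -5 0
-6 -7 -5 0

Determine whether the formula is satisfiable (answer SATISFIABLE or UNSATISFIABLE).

Set y1 = False and propagate.
Set y2 = True and propagate.
For the remaining variables, y3 = True, y4 = False, y5 = True, y6 = False, y7 = False, y8 = False works.
So y1=False, y2=True, y3=True, y4=False, y5=True, y6=False, y7=False, y8=False is a satisfying assignment.

SATISFIABLE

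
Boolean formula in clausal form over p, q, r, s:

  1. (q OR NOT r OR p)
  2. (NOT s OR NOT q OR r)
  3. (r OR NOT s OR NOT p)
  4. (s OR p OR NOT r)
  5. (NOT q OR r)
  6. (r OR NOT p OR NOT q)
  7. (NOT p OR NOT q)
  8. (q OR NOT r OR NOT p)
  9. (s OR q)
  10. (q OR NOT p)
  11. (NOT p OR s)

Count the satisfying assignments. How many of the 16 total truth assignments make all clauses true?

2

Satisfying assignments:
  p=0 q=0 r=0 s=1
  p=0 q=1 r=1 s=1
Count: 2.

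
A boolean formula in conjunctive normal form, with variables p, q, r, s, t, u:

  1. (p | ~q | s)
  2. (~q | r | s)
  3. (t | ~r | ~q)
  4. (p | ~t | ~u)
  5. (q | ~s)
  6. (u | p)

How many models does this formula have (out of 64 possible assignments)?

Split on q, then p.
  q=1, p=1: u free; 4 ways for (r,s,t) × 2^1 = 8.
  q=1, p=0: remaining (r,s,t,u) ∈ {(0,1,0,1)} — 1.
  q=0, p=1: forces s=0; r, t, u free → 2^3 = 8.
  q=0, p=0: remaining (r,s,t,u) ∈ {(0,0,0,1); (1,0,0,1)} — 2.
Total: 8 + 1 + 8 + 2 = 19.

19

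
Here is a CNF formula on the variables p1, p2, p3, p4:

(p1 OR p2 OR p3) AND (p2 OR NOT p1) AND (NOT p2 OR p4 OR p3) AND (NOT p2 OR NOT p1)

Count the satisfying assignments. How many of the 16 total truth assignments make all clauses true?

Satisfying assignments:
  p1=0 p2=0 p3=1 p4=0
  p1=0 p2=0 p3=1 p4=1
  p1=0 p2=1 p3=0 p4=1
  p1=0 p2=1 p3=1 p4=0
  p1=0 p2=1 p3=1 p4=1
Count: 5.

5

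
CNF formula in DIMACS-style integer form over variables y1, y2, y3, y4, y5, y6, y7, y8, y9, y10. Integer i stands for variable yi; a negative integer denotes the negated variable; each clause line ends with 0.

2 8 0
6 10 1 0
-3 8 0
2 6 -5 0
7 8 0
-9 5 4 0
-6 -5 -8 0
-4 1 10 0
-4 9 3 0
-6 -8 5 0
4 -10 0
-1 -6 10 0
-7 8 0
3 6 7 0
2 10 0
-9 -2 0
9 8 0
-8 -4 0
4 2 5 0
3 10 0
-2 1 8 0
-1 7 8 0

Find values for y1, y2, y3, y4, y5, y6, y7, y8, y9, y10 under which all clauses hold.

y1 = T, y2 = T, y3 = T, y4 = F, y5 = T, y6 = F, y7 = T, y8 = T, y9 = F, y10 = F

Set y1 = True and propagate.
Set y2 = True and propagate.
  then y9 is forced to False.
  then y8 is forced to True.
  then y4 is forced to False.
  then y10 is forced to False.
  then y6 is forced to False.
  then y3 is forced to True.
y5, y7 are now unconstrained; take y5 = True, y7 = True.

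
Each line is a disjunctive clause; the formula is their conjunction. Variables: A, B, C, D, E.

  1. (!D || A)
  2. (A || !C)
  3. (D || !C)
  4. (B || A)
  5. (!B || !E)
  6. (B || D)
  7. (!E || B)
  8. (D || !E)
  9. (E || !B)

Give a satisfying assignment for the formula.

A occurs only positively in the remaining clauses — set A = True.
Pure literal: C appears only negated; assign C = False.
Try B = False.
  then D is forced to True.
  then E is forced to False.
Every clause has at least one true literal under this assignment.

A=T, B=F, C=F, D=T, E=F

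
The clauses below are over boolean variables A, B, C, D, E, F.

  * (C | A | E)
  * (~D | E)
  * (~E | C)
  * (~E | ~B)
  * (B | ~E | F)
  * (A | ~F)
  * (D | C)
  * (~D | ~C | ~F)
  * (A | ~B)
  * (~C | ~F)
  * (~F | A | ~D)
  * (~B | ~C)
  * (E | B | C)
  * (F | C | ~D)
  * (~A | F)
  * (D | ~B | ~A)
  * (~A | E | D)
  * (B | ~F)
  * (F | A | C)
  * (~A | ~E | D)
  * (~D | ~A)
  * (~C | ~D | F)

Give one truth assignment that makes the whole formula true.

A = False, B = False, C = True, D = False, E = False, F = False

Check each clause:
  1. (A | E | C) — C is true.
  2. (E | ~D) — ~D is true.
  3. (~E | C) — C is true.
  4. (~E | ~B) — ~E is true.
  5. (F | ~E | B) — ~E is true.
  6. (~F | A) — ~F is true.
  7. (C | D) — C is true.
  8. (~C | ~F | ~D) — ~F is true.
  9. (~B | A) — ~B is true.
  10. (~F | ~C) — ~F is true.
  11. (A | ~D | ~F) — ~F is true.
  12. (~B | ~C) — ~B is true.
  13. (E | B | C) — C is true.
  14. (C | ~D | F) — C is true.
  15. (F | ~A) — ~A is true.
  16. (~B | ~A | D) — ~A is true.
  17. (~A | E | D) — ~A is true.
  18. (B | ~F) — ~F is true.
  19. (C | F | A) — C is true.
  20. (~A | D | ~E) — ~E is true.
  21. (~A | ~D) — ~D is true.
  22. (F | ~C | ~D) — ~D is true.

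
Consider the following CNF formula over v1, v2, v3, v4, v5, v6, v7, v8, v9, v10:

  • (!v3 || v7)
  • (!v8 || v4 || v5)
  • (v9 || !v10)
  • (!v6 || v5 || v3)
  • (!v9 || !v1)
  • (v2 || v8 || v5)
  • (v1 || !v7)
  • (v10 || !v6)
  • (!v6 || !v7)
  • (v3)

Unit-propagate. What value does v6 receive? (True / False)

False

(v3) is a unit clause: v3 = True.
(!v3 || v7): since v3 = True, the clause reduces to (v7). v7 = True.
In (v1 || !v7), !v7 is now false; v1 must hold, so v1 = True.
From (!v9 || !v1) and v1 = True: v9 = False.
From (v9 || !v10) and v9 = False: v10 = False.
(!v6 || v10): since v10 = False, the clause reduces to (!v6). v6 = False.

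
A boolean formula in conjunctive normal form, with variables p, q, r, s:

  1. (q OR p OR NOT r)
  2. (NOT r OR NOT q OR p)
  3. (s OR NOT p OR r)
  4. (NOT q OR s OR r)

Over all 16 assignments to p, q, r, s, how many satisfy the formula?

9

Case analysis on r and p:
  r=T, p=T: remaining (q,s) ∈ {(F,F); (F,T); (T,F); (T,T)} — 4.
  r=T, p=F: a clause becomes empty — 0.
  r=F, p=T: remaining (q,s) ∈ {(F,T); (T,T)} — 2.
  r=F, p=F: remaining (q,s) ∈ {(F,F); (F,T); (T,T)} — 3.
Total: 4 + 0 + 2 + 3 = 9.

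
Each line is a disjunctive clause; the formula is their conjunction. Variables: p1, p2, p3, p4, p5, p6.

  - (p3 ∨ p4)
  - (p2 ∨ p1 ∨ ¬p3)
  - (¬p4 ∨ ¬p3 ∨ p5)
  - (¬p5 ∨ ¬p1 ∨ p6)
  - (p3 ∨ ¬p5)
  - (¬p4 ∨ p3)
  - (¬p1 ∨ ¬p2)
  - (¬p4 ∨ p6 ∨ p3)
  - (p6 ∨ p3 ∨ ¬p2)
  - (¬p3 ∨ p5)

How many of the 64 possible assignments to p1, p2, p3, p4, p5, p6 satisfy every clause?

6

Satisfying assignments:
  p1=F p2=T p3=T p4=F p5=T p6=F
  p1=F p2=T p3=T p4=F p5=T p6=T
  p1=F p2=T p3=T p4=T p5=T p6=F
  p1=F p2=T p3=T p4=T p5=T p6=T
  p1=T p2=F p3=T p4=F p5=T p6=T
  p1=T p2=F p3=T p4=T p5=T p6=T
Count: 6.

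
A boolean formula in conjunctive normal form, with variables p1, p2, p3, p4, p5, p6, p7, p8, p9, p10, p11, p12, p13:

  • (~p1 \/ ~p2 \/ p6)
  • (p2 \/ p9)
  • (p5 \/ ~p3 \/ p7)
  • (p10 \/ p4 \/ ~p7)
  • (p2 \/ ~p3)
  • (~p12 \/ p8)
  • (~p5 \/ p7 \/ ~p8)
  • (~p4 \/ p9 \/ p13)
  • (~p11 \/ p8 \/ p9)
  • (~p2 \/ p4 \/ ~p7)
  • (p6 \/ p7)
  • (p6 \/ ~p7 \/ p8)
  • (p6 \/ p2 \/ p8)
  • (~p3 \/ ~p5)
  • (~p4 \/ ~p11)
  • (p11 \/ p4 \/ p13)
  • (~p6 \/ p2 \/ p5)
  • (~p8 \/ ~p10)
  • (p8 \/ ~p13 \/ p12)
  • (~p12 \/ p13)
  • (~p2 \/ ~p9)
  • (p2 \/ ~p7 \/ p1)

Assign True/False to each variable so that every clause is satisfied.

p1=F, p2=T, p3=F, p4=T, p5=F, p6=T, p7=T, p8=T, p9=F, p10=F, p11=F, p12=T, p13=T

Check each clause:
  1. (p6 \/ ~p1 \/ ~p2) — ~p1 is true.
  2. (p9 \/ p2) — p2 is true.
  3. (p7 \/ ~p3 \/ p5) — ~p3 is true.
  4. (~p7 \/ p4 \/ p10) — p4 is true.
  5. (~p3 \/ p2) — p2 is true.
  6. (~p12 \/ p8) — p8 is true.
  7. (~p5 \/ p7 \/ ~p8) — ~p5 is true.
  8. (~p4 \/ p13 \/ p9) — p13 is true.
  9. (p9 \/ ~p11 \/ p8) — p8 is true.
  10. (p4 \/ ~p2 \/ ~p7) — p4 is true.
  11. (p7 \/ p6) — p6 is true.
  12. (~p7 \/ p8 \/ p6) — p8 is true.
  13. (p6 \/ p2 \/ p8) — p8 is true.
  14. (~p3 \/ ~p5) — ~p5 is true.
  15. (~p4 \/ ~p11) — ~p11 is true.
  16. (p4 \/ p13 \/ p11) — p4 is true.
  17. (p5 \/ p2 \/ ~p6) — p2 is true.
  18. (~p10 \/ ~p8) — ~p10 is true.
  19. (~p13 \/ p8 \/ p12) — p8 is true.
  20. (p13 \/ ~p12) — p13 is true.
  21. (~p9 \/ ~p2) — ~p9 is true.
  22. (~p7 \/ p2 \/ p1) — p2 is true.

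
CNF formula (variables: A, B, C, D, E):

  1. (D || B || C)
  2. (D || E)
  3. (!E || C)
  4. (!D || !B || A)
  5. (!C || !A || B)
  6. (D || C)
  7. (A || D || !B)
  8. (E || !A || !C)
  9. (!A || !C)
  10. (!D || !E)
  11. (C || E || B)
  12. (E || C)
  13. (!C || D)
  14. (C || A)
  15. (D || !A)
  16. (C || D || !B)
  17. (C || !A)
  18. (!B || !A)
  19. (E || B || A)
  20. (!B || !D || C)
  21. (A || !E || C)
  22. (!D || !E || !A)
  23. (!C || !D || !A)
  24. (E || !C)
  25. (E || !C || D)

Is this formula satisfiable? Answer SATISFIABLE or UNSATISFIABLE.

C = True:
  propagation gives A=False, D=True, B=False, E=False; an empty clause results — contradiction.
C = False:
  propagation gives E=False; an empty clause results — contradiction.
Every branch closes, so no satisfying assignment exists.

UNSATISFIABLE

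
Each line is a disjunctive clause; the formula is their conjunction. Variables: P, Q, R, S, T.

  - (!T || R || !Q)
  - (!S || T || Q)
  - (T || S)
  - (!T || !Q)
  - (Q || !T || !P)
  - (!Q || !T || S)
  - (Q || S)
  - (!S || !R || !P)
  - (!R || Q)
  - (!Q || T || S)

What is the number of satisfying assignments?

The models are:
  P=0 Q=0 R=0 S=1 T=1
  P=0 Q=1 R=0 S=1 T=0
  P=0 Q=1 R=1 S=1 T=0
  P=1 Q=1 R=0 S=1 T=0
Count: 4.

4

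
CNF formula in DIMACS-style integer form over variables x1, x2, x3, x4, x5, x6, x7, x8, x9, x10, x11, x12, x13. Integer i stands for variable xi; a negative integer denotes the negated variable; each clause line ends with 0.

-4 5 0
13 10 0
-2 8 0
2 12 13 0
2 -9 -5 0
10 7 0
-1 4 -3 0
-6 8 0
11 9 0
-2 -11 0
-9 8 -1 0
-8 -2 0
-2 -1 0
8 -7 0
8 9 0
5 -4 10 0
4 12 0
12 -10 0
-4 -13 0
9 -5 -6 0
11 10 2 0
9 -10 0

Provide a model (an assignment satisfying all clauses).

Pure literal: x1 appears only negated; assign x1 = False.
Pure literal: x3 appears only negated; assign x3 = False.
Branch on x2: take x2 = False.
Branch on x4: take x4 = False.
  then x12 is forced to True.
The remaining clauses are satisfied by x5 = False, x6 = True, x7 = False, x8 = True, x9 = True, x10 = True, x11 = True, x13 = False.
Every clause has at least one true literal under this assignment.
Check each clause:
  1. {¬x4, x5} — ¬x4 is true.
  2. {x13, x10} — x10 is true.
  3. {¬x2, x8} — x8 is true.
  4. {x12, x2, x13} — x12 is true.
  5. {¬x9, ¬x5, x2} — ¬x5 is true.
  6. {x10, x7} — x10 is true.
  7. {x4, ¬x1, ¬x3} — ¬x3 is true.
  8. {x8, ¬x6} — x8 is true.
  9. {x11, x9} — x9 is true.
  10. {¬x2, ¬x11} — ¬x2 is true.
  11. {¬x9, ¬x1, x8} — x8 is true.
  12. {¬x8, ¬x2} — ¬x2 is true.
  13. {¬x2, ¬x1} — ¬x1 is true.
  14. {x8, ¬x7} — x8 is true.
  15. {x9, x8} — x8 is true.
  16. {x10, x5, ¬x4} — x10 is true.
  17. {x12, x4} — x12 is true.
  18. {¬x10, x12} — x12 is true.
  19. {¬x13, ¬x4} — ¬x13 is true.
  20. {¬x5, x9, ¬x6} — x9 is true.
  21. {x2, x11, x10} — x10 is true.
  22. {x9, ¬x10} — x9 is true.

x1=F, x2=F, x3=F, x4=F, x5=F, x6=T, x7=F, x8=T, x9=T, x10=T, x11=T, x12=T, x13=F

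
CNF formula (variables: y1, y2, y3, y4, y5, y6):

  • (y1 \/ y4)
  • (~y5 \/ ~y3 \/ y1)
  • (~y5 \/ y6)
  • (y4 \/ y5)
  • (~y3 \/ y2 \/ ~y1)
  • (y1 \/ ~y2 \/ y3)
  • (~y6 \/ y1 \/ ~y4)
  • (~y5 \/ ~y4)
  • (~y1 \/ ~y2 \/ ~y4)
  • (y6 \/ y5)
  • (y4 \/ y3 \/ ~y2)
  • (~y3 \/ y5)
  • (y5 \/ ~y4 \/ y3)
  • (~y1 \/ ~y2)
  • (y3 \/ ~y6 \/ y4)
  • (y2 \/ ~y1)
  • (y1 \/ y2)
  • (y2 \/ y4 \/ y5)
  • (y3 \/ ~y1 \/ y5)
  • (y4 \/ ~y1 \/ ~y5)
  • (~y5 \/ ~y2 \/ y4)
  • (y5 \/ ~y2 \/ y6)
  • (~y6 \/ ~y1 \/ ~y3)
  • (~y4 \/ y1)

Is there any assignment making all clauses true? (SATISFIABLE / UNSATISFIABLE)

UNSATISFIABLE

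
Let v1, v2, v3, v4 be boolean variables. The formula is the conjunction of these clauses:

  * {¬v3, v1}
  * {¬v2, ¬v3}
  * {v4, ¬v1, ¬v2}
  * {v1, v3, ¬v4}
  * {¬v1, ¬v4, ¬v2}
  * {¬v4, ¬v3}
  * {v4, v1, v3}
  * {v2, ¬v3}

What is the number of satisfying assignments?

2

Satisfying assignments:
  v1=1 v2=0 v3=0 v4=0
  v1=1 v2=0 v3=0 v4=1
That's 2 in total.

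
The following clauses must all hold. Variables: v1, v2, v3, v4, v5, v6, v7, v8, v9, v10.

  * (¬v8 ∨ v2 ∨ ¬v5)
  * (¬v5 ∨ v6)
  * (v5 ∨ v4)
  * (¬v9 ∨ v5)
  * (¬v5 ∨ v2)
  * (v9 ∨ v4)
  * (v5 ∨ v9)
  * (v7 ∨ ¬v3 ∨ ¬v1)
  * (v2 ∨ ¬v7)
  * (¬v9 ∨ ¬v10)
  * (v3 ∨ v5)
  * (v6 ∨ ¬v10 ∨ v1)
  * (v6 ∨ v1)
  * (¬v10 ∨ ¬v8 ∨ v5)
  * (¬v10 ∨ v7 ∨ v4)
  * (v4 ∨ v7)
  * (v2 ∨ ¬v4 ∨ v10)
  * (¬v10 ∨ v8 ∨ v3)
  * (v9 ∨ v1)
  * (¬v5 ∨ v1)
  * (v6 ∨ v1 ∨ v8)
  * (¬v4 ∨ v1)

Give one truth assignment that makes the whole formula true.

v1 = True  v2 = True  v3 = False  v4 = True  v5 = True  v6 = True  v7 = True  v8 = True  v9 = False  v10 = True

Check each clause:
  1. (¬v5 ∨ v2 ∨ ¬v8) — v2 is true.
  2. (¬v5 ∨ v6) — v6 is true.
  3. (v5 ∨ v4) — v4 is true.
  4. (¬v9 ∨ v5) — v5 is true.
  5. (¬v5 ∨ v2) — v2 is true.
  6. (v4 ∨ v9) — v4 is true.
  7. (v5 ∨ v9) — v5 is true.
  8. (¬v3 ∨ v7 ∨ ¬v1) — ¬v3 is true.
  9. (¬v7 ∨ v2) — v2 is true.
  10. (¬v9 ∨ ¬v10) — ¬v9 is true.
  11. (v5 ∨ v3) — v5 is true.
  12. (¬v10 ∨ v6 ∨ v1) — v1 is true.
  13. (v1 ∨ v6) — v1 is true.
  14. (¬v10 ∨ ¬v8 ∨ v5) — v5 is true.
  15. (v4 ∨ ¬v10 ∨ v7) — v4 is true.
  16. (v7 ∨ v4) — v4 is true.
  17. (¬v4 ∨ v10 ∨ v2) — v2 is true.
  18. (v3 ∨ v8 ∨ ¬v10) — v8 is true.
  19. (v9 ∨ v1) — v1 is true.
  20. (¬v5 ∨ v1) — v1 is true.
  21. (v8 ∨ v6 ∨ v1) — v8 is true.
  22. (¬v4 ∨ v1) — v1 is true.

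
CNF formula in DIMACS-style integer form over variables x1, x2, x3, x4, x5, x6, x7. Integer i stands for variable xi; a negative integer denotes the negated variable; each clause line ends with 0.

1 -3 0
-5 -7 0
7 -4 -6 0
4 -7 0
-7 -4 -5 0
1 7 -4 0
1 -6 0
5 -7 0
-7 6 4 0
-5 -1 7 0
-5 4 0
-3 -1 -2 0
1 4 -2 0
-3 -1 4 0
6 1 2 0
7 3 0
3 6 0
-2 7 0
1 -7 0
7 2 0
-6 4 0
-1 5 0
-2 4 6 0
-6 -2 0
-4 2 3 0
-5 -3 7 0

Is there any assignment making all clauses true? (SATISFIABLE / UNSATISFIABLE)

UNSATISFIABLE

x7 = True:
  propagation gives x5=False; an empty clause results — contradiction.
x7 = False:
  propagation gives x3=True, x1=True, x5=False; an empty clause results — contradiction.
Every branch closes, so no satisfying assignment exists.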